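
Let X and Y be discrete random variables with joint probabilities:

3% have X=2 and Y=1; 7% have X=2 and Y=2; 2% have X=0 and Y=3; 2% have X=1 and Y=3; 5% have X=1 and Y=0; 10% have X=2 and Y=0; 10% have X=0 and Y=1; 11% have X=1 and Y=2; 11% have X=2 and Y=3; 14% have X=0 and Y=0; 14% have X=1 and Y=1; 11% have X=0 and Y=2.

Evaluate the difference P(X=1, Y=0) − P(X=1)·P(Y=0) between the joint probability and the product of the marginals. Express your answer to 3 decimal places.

-0.043

P(X=1) = 0.05 + 0.14 + 0.11 + 0.02 = 0.32.
P(Y=0) = 0.14 + 0.05 + 0.10 = 0.29.
P(X=1, Y=0) − P(X=1)P(Y=0) = 0.05 − 0.32×0.29 = -0.043.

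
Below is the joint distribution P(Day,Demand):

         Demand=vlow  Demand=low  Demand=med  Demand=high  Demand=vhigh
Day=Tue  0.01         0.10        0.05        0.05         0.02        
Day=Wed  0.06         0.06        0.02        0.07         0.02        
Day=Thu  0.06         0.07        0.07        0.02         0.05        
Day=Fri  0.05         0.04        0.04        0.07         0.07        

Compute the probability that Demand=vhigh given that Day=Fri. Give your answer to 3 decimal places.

P(Day=Fri) = 0.05 + 0.04 + 0.04 + 0.07 + 0.07 = 0.27.
P(Demand=vhigh | Day=Fri) = 0.07/0.27 = 0.259.

0.259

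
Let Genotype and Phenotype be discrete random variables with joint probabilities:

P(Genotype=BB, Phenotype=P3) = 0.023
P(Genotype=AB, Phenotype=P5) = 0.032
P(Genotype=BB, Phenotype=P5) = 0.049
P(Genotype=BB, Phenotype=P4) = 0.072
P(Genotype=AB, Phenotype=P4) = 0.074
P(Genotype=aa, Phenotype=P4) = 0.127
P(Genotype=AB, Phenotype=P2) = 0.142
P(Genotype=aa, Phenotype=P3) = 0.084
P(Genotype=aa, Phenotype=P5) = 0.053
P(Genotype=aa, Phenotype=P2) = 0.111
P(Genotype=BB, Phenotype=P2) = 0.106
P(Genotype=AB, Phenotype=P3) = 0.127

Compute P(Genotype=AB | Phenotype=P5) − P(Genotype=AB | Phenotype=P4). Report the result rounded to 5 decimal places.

-0.03226

P(Phenotype=P5) = 0.053 + 0.032 + 0.049 = 0.134; P(Genotype=AB | Phenotype=P5) = 0.032/0.134 = 0.238806.
P(Phenotype=P4) = 0.127 + 0.074 + 0.072 = 0.273; P(Genotype=AB | Phenotype=P4) = 0.074/0.273 = 0.271062.
Difference = -0.03226.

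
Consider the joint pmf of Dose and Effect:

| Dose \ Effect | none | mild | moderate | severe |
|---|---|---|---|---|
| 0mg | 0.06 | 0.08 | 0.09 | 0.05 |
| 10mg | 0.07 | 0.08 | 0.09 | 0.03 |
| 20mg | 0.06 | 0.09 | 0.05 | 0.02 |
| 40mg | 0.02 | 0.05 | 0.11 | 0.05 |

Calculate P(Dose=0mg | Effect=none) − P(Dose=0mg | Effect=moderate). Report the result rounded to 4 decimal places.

P(Effect=none) = 0.06 + 0.07 + 0.06 + 0.02 = 0.21; P(Dose=0mg | Effect=none) = 0.06/0.21 = 0.28571.
P(Effect=moderate) = 0.09 + 0.09 + 0.05 + 0.11 = 0.34; P(Dose=0mg | Effect=moderate) = 0.09/0.34 = 0.26471.
Difference = 0.0210.

0.0210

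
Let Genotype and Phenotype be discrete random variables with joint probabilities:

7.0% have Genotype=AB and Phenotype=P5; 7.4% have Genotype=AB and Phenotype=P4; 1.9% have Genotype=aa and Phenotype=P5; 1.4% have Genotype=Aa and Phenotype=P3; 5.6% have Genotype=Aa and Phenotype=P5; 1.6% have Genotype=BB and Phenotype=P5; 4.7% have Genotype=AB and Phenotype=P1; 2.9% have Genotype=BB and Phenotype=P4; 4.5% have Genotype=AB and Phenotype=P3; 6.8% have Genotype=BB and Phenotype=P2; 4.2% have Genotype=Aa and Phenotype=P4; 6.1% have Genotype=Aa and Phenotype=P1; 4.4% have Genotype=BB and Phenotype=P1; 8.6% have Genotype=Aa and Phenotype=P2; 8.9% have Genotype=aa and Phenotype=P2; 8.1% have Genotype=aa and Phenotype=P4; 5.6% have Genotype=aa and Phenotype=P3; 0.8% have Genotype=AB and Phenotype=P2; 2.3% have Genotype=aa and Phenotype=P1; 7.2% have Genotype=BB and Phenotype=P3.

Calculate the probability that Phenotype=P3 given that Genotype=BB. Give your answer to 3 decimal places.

P(Genotype=BB) = 0.044 + 0.068 + 0.072 + 0.029 + 0.016 = 0.229.
P(Phenotype=P3 | Genotype=BB) = 0.072/0.229 = 0.314.

0.314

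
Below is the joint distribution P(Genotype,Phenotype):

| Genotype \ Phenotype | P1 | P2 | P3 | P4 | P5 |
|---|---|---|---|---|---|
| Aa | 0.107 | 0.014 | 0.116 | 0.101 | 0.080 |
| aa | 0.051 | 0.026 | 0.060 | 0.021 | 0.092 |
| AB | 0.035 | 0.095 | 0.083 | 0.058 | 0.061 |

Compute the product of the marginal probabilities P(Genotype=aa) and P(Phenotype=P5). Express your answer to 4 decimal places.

P(Genotype=aa) = 0.051 + 0.026 + 0.060 + 0.021 + 0.092 = 0.250.
P(Phenotype=P5) = 0.080 + 0.092 + 0.061 = 0.233.
Product: 0.250 × 0.233 = 0.0583.

0.0583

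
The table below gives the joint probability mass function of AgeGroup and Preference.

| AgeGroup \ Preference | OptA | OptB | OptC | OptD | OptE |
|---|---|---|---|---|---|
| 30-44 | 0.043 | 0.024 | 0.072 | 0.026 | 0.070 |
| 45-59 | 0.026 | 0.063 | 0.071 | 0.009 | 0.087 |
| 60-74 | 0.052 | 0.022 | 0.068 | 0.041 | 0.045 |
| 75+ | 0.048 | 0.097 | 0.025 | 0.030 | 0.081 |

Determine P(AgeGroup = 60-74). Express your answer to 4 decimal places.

0.2280

P(AgeGroup=60-74) = 0.052 + 0.022 + 0.068 + 0.041 + 0.045 = 0.228.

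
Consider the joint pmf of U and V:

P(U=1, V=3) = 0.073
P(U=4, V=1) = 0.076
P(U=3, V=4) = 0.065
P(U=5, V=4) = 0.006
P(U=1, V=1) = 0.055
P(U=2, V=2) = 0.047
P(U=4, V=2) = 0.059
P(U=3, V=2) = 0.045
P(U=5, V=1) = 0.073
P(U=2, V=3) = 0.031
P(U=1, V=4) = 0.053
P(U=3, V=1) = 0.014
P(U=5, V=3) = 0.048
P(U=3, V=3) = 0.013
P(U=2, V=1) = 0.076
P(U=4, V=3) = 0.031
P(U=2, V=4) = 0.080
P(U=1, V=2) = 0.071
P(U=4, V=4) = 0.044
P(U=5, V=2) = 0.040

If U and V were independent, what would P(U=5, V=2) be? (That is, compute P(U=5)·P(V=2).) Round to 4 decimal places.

0.0438

P(U=5) = 0.073 + 0.040 + 0.048 + 0.006 = 0.167.
P(V=2) = 0.071 + 0.047 + 0.045 + 0.059 + 0.040 = 0.262.
Product: 0.167 × 0.262 = 0.0438.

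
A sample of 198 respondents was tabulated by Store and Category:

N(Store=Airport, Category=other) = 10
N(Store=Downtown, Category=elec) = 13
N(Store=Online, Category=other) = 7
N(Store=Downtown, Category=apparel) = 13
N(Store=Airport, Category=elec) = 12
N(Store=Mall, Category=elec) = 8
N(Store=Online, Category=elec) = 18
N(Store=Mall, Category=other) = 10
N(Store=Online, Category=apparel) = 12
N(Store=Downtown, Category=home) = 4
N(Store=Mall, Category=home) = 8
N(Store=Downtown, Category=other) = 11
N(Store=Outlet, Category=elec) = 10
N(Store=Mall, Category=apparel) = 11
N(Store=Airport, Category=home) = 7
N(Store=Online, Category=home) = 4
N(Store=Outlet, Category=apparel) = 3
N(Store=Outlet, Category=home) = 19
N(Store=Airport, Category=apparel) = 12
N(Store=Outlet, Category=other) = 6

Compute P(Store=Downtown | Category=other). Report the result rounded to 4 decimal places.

0.2500

Total with Category=other: 11 + 10 + 10 + 6 + 7 = 44.
P(Store=Downtown | Category=other) = 11/44 = 0.2500.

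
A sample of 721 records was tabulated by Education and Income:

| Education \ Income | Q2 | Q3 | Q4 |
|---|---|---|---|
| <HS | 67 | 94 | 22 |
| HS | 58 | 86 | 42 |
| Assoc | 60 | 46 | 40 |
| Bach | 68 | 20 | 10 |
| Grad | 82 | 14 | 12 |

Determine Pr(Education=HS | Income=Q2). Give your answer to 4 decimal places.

Total with Income=Q2: 67 + 58 + 60 + 68 + 82 = 335.
P(Education=HS | Income=Q2) = 58/335 = 0.1731.

0.1731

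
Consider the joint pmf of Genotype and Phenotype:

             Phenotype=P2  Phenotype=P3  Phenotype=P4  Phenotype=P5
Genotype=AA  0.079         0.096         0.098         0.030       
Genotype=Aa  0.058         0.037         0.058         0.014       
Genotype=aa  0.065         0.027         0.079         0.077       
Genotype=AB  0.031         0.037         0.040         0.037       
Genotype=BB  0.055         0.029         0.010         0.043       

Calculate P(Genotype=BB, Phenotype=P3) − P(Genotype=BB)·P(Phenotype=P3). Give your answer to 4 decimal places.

-0.0020

P(Genotype=BB) = 0.055 + 0.029 + 0.010 + 0.043 = 0.137.
P(Phenotype=P3) = 0.096 + 0.037 + 0.027 + 0.037 + 0.029 = 0.226.
P(Genotype=BB, Phenotype=P3) − P(Genotype=BB)P(Phenotype=P3) = 0.029 − 0.137×0.226 = -0.0020.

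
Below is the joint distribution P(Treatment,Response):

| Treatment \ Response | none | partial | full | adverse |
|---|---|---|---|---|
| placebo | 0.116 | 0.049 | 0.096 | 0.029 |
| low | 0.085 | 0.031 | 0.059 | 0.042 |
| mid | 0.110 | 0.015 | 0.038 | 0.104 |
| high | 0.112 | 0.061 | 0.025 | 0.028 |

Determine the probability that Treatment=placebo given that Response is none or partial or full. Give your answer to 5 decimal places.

0.32748

P(Response=none) = 0.116 + 0.085 + 0.110 + 0.112 = 0.423.
P(Response=partial) = 0.049 + 0.031 + 0.015 + 0.061 = 0.156.
P(Response=full) = 0.096 + 0.059 + 0.038 + 0.025 = 0.218.
P(Response ∈ {none, partial, full}) = 0.423 + 0.156 + 0.218 = 0.797; P(Treatment=placebo, Response ∈ {none, partial, full}) = 0.116 + 0.049 + 0.096 = 0.261.
P(Treatment=placebo | Response ∈ {none, partial, full}) = 0.261/0.797 = 0.32748.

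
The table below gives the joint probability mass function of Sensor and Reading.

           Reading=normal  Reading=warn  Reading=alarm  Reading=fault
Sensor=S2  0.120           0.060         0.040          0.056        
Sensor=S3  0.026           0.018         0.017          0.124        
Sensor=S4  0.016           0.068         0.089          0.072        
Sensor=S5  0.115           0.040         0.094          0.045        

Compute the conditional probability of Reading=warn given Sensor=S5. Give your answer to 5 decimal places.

P(Sensor=S5) = 0.115 + 0.040 + 0.094 + 0.045 = 0.294.
P(Reading=warn | Sensor=S5) = 0.040/0.294 = 0.13605.

0.13605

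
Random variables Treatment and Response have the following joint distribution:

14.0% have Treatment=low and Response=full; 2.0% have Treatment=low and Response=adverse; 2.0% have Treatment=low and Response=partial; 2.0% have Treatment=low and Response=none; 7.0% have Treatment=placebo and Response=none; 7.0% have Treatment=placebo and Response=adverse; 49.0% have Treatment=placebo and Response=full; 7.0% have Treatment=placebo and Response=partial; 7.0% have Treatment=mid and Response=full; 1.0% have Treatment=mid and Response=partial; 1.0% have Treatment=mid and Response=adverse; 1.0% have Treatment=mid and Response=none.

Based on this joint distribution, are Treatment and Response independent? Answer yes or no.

yes

Every cell satisfies P(Treatment,Response) = P(Treatment)·P(Response). For instance P(Treatment=low) = 0.200, P(Response=full) = 0.700, and 0.200×0.700 = 0.140 matches the joint entry. So Treatment and Response are independent.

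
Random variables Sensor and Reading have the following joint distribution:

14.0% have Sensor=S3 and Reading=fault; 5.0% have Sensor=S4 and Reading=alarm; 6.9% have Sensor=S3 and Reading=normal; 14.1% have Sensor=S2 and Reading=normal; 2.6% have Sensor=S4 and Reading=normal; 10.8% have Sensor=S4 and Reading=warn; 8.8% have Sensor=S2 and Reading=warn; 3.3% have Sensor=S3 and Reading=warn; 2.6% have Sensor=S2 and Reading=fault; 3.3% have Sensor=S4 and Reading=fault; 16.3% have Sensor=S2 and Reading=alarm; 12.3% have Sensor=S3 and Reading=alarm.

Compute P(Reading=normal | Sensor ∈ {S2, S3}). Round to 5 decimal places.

P(Sensor=S2) = 0.141 + 0.088 + 0.163 + 0.026 = 0.418.
P(Sensor=S3) = 0.069 + 0.033 + 0.123 + 0.140 = 0.365.
P(Sensor ∈ {S2, S3}) = 0.418 + 0.365 = 0.783; P(Reading=normal, Sensor ∈ {S2, S3}) = 0.141 + 0.069 = 0.210.
P(Reading=normal | Sensor ∈ {S2, S3}) = 0.210/0.783 = 0.26820.

0.26820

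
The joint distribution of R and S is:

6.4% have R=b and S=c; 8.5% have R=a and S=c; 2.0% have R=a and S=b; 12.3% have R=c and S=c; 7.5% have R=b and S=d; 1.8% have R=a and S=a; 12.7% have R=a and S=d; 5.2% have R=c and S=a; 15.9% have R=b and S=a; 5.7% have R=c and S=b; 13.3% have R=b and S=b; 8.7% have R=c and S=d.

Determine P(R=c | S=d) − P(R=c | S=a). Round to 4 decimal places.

0.0740

P(S=d) = 0.127 + 0.075 + 0.087 = 0.289; P(R=c | S=d) = 0.087/0.289 = 0.30104.
P(S=a) = 0.018 + 0.159 + 0.052 = 0.229; P(R=c | S=a) = 0.052/0.229 = 0.22707.
Difference = 0.0740.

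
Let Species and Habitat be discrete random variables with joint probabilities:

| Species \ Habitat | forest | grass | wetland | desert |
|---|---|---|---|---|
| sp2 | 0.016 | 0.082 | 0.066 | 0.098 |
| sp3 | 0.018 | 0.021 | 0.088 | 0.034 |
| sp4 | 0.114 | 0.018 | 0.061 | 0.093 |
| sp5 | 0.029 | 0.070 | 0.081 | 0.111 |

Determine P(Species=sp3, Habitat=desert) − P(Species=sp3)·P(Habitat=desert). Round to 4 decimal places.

P(Species=sp3) = 0.018 + 0.021 + 0.088 + 0.034 = 0.161.
P(Habitat=desert) = 0.098 + 0.034 + 0.093 + 0.111 = 0.336.
P(Species=sp3, Habitat=desert) − P(Species=sp3)P(Habitat=desert) = 0.034 − 0.161×0.336 = -0.0201.

-0.0201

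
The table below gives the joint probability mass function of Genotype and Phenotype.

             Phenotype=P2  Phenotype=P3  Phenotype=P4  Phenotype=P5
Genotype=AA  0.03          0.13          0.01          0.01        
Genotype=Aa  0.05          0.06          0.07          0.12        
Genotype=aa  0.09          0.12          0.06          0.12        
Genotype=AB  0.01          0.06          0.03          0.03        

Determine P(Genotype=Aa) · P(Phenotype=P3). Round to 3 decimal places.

0.111

P(Genotype=Aa) = 0.05 + 0.06 + 0.07 + 0.12 = 0.30.
P(Phenotype=P3) = 0.13 + 0.06 + 0.12 + 0.06 = 0.37.
Product: 0.30 × 0.37 = 0.111.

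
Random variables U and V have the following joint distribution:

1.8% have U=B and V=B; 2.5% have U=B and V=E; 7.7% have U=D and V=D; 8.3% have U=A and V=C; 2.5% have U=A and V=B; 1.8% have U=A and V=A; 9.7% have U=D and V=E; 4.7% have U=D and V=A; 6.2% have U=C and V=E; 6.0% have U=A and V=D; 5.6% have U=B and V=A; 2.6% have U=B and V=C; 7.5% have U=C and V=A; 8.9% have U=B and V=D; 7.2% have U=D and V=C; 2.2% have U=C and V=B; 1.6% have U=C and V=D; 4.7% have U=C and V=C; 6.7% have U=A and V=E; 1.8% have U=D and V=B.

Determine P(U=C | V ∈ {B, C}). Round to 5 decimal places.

0.22186

P(V=B) = 0.025 + 0.018 + 0.022 + 0.018 = 0.083.
P(V=C) = 0.083 + 0.026 + 0.047 + 0.072 = 0.228.
P(V ∈ {B, C}) = 0.083 + 0.228 = 0.311; P(U=C, V ∈ {B, C}) = 0.022 + 0.047 = 0.069.
P(U=C | V ∈ {B, C}) = 0.069/0.311 = 0.22186.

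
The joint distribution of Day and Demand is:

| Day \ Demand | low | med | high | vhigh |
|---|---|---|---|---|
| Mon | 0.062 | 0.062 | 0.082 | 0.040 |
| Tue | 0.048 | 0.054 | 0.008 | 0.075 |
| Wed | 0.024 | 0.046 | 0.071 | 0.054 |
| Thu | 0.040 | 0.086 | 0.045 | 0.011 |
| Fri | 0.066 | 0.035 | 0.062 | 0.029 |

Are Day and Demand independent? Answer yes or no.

no

P(Day=Tue) = 0.185 and P(Demand=high) = 0.268, so their product is 0.04958, but P(Day=Tue, Demand=high) = 0.008. Since these differ, Day and Demand are not independent.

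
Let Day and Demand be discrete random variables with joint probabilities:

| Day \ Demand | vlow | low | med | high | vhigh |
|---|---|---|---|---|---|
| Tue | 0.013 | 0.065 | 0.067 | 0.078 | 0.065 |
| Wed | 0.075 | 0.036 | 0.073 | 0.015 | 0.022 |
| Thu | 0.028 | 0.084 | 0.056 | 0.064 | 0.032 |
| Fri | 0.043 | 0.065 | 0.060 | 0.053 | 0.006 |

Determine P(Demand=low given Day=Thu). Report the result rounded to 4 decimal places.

P(Day=Thu) = 0.028 + 0.084 + 0.056 + 0.064 + 0.032 = 0.264.
P(Demand=low | Day=Thu) = 0.084/0.264 = 0.3182.

0.3182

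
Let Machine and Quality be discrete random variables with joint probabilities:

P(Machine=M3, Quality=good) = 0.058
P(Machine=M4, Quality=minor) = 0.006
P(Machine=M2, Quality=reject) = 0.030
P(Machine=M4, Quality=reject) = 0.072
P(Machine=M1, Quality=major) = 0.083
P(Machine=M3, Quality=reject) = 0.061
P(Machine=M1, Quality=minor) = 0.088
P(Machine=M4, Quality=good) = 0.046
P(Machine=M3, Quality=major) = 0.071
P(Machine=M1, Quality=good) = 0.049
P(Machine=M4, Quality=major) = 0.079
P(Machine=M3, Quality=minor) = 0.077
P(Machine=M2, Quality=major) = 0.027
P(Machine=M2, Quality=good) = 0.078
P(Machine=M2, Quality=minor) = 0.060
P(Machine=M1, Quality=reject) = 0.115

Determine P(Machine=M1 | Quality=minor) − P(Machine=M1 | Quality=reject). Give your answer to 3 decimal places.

P(Quality=minor) = 0.088 + 0.060 + 0.077 + 0.006 = 0.231; P(Machine=M1 | Quality=minor) = 0.088/0.231 = 0.3810.
P(Quality=reject) = 0.115 + 0.030 + 0.061 + 0.072 = 0.278; P(Machine=M1 | Quality=reject) = 0.115/0.278 = 0.4137.
Difference = -0.033.

-0.033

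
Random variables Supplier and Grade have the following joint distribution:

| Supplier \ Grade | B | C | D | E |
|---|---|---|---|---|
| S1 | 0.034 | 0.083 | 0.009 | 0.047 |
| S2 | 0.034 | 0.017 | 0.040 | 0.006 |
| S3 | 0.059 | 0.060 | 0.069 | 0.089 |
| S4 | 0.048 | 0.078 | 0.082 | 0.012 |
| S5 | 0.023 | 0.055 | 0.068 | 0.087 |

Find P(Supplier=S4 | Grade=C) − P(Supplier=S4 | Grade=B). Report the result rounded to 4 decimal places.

P(Grade=C) = 0.083 + 0.017 + 0.060 + 0.078 + 0.055 = 0.293; P(Supplier=S4 | Grade=C) = 0.078/0.293 = 0.26621.
P(Grade=B) = 0.034 + 0.034 + 0.059 + 0.048 + 0.023 = 0.198; P(Supplier=S4 | Grade=B) = 0.048/0.198 = 0.24242.
Difference = 0.0238.

0.0238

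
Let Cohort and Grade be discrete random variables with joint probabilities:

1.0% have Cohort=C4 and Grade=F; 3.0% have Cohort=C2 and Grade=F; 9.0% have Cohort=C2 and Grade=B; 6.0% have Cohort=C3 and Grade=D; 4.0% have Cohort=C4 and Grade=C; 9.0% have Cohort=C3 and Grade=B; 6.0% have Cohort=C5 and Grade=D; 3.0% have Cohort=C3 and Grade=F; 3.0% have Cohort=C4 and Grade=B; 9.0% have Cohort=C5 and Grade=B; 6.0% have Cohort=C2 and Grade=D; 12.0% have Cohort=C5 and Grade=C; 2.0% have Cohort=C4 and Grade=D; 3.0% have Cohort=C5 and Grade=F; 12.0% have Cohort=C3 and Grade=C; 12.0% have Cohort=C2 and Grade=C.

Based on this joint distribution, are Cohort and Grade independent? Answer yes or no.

yes

Every cell satisfies P(Cohort,Grade) = P(Cohort)·P(Grade). For instance P(Cohort=C5) = 0.300, P(Grade=C) = 0.400, and 0.300×0.400 = 0.120 matches the joint entry. So Cohort and Grade are independent.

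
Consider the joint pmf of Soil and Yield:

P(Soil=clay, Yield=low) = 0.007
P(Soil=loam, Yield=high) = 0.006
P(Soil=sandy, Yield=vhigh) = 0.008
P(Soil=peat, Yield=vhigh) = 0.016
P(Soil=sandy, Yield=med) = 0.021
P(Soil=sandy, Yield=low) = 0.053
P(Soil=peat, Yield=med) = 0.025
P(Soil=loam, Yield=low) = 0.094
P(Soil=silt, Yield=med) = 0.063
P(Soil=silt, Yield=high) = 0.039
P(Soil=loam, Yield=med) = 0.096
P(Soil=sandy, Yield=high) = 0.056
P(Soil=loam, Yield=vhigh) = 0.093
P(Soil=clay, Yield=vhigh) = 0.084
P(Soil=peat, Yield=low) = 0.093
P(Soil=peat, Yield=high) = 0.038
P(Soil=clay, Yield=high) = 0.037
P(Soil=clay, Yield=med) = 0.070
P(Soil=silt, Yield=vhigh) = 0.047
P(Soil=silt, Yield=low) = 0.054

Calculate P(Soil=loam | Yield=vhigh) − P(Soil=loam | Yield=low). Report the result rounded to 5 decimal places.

0.06271

P(Yield=vhigh) = 0.008 + 0.093 + 0.084 + 0.047 + 0.016 = 0.248; P(Soil=loam | Yield=vhigh) = 0.093/0.248 = 0.375000.
P(Yield=low) = 0.053 + 0.094 + 0.007 + 0.054 + 0.093 = 0.301; P(Soil=loam | Yield=low) = 0.094/0.301 = 0.312292.
Difference = 0.06271.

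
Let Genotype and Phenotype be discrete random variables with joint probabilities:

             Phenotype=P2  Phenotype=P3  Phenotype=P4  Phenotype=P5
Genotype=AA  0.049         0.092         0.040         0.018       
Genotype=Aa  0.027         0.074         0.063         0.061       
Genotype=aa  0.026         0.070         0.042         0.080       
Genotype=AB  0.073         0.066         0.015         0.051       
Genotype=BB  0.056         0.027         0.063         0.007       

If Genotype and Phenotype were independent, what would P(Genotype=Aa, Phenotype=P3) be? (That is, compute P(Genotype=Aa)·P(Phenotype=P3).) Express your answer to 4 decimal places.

0.0740

P(Genotype=Aa) = 0.027 + 0.074 + 0.063 + 0.061 = 0.225.
P(Phenotype=P3) = 0.092 + 0.074 + 0.070 + 0.066 + 0.027 = 0.329.
Product: 0.225 × 0.329 = 0.0740.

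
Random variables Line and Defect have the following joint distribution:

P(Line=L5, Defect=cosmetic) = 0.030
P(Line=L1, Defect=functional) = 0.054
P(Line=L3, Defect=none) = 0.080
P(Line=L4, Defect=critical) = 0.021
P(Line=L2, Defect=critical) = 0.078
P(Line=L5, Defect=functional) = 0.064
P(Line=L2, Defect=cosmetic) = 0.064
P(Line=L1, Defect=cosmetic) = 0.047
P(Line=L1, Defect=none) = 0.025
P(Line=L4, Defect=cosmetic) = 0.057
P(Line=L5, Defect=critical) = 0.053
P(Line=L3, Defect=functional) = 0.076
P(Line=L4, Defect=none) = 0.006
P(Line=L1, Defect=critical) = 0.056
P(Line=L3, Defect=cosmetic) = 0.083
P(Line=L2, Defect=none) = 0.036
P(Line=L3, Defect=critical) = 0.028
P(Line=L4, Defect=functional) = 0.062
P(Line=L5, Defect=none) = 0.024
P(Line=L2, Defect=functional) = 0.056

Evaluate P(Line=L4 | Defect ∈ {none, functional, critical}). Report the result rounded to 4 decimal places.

0.1238

P(Defect=none) = 0.025 + 0.036 + 0.080 + 0.006 + 0.024 = 0.171.
P(Defect=functional) = 0.054 + 0.056 + 0.076 + 0.062 + 0.064 = 0.312.
P(Defect=critical) = 0.056 + 0.078 + 0.028 + 0.021 + 0.053 = 0.236.
P(Defect ∈ {none, functional, critical}) = 0.171 + 0.312 + 0.236 = 0.719; P(Line=L4, Defect ∈ {none, functional, critical}) = 0.006 + 0.062 + 0.021 = 0.089.
P(Line=L4 | Defect ∈ {none, functional, critical}) = 0.089/0.719 = 0.1238.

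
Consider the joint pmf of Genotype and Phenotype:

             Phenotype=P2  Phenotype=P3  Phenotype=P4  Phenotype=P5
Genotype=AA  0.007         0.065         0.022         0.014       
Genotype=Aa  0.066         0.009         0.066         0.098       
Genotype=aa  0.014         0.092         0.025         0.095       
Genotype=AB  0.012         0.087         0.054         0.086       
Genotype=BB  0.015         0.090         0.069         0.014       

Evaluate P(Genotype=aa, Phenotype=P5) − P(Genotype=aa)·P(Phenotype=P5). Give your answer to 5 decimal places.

0.02562

P(Genotype=aa) = 0.014 + 0.092 + 0.025 + 0.095 = 0.226.
P(Phenotype=P5) = 0.014 + 0.098 + 0.095 + 0.086 + 0.014 = 0.307.
P(Genotype=aa, Phenotype=P5) − P(Genotype=aa)P(Phenotype=P5) = 0.095 − 0.226×0.307 = 0.02562.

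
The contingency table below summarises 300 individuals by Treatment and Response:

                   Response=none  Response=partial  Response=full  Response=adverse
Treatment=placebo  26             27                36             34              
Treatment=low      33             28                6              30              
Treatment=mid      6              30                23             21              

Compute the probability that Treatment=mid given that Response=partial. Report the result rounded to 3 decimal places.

0.353

Total with Response=partial: 27 + 28 + 30 = 85.
P(Treatment=mid | Response=partial) = 30/85 = 0.353.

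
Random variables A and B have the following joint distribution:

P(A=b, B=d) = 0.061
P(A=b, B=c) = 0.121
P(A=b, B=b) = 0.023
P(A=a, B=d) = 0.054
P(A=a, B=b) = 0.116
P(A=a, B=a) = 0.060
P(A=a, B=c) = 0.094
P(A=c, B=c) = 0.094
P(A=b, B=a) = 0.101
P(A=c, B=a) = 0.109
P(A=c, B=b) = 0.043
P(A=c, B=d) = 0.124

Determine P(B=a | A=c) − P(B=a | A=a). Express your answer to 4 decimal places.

P(A=c) = 0.109 + 0.043 + 0.094 + 0.124 = 0.370; P(B=a | A=c) = 0.109/0.370 = 0.29459.
P(A=a) = 0.060 + 0.116 + 0.094 + 0.054 = 0.324; P(B=a | A=a) = 0.060/0.324 = 0.18519.
Difference = 0.1094.

0.1094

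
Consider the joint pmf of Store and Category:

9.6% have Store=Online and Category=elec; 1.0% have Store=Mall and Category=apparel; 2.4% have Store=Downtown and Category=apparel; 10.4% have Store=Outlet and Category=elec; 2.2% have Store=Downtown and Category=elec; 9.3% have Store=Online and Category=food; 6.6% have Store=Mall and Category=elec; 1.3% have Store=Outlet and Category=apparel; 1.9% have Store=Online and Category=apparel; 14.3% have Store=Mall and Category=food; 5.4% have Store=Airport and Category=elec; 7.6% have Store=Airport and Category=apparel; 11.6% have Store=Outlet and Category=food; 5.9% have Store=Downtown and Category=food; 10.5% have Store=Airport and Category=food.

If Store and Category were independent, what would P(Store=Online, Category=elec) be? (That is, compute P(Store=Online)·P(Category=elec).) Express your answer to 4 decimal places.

P(Store=Online) = 0.093 + 0.019 + 0.096 = 0.208.
P(Category=elec) = 0.022 + 0.066 + 0.054 + 0.104 + 0.096 = 0.342.
Product: 0.208 × 0.342 = 0.0711.

0.0711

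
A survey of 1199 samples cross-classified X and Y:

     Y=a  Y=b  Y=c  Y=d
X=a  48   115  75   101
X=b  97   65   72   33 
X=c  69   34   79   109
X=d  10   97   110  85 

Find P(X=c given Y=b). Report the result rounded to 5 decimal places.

0.10932

Total with Y=b: 115 + 65 + 34 + 97 = 311.
P(X=c | Y=b) = 34/311 = 0.10932.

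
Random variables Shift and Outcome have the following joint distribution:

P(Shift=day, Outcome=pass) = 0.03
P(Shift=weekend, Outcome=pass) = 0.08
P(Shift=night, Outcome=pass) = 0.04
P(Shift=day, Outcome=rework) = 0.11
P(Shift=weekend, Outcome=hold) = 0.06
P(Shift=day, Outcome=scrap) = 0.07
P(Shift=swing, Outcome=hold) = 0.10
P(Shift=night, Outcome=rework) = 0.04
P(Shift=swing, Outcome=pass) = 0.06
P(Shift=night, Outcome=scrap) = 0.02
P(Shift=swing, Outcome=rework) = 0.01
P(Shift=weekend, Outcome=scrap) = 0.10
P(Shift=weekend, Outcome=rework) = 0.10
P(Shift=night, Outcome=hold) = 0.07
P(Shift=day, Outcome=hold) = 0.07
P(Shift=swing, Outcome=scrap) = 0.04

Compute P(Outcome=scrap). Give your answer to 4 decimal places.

P(Outcome=scrap) = 0.07 + 0.04 + 0.02 + 0.10 = 0.23.

0.2300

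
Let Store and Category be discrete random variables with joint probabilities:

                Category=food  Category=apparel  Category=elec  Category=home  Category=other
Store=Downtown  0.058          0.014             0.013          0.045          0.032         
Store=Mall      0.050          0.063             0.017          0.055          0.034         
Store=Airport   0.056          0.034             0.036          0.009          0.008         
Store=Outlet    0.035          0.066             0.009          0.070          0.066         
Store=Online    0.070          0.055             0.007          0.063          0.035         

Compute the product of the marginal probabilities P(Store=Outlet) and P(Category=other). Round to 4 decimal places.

0.0431

P(Store=Outlet) = 0.035 + 0.066 + 0.009 + 0.070 + 0.066 = 0.246.
P(Category=other) = 0.032 + 0.034 + 0.008 + 0.066 + 0.035 = 0.175.
Product: 0.246 × 0.175 = 0.0431.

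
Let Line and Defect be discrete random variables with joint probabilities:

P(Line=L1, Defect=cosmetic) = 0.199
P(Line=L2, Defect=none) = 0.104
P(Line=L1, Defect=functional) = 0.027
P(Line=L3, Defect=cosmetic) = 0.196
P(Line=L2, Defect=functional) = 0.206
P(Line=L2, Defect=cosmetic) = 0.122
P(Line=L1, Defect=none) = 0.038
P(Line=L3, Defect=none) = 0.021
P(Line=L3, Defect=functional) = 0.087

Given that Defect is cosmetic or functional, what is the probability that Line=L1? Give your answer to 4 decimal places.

0.2700

P(Defect=cosmetic) = 0.199 + 0.122 + 0.196 = 0.517.
P(Defect=functional) = 0.027 + 0.206 + 0.087 = 0.320.
P(Defect ∈ {cosmetic, functional}) = 0.517 + 0.320 = 0.837; P(Line=L1, Defect ∈ {cosmetic, functional}) = 0.199 + 0.027 = 0.226.
P(Line=L1 | Defect ∈ {cosmetic, functional}) = 0.226/0.837 = 0.2700.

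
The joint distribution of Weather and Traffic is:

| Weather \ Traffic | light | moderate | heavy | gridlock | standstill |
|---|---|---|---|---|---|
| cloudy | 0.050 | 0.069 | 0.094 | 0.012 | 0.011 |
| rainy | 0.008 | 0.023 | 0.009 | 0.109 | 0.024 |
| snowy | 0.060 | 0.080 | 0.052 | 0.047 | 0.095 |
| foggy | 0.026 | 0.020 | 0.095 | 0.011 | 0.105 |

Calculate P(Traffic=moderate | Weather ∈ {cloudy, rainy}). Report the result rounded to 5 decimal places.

0.22494

P(Weather=cloudy) = 0.050 + 0.069 + 0.094 + 0.012 + 0.011 = 0.236.
P(Weather=rainy) = 0.008 + 0.023 + 0.009 + 0.109 + 0.024 = 0.173.
P(Weather ∈ {cloudy, rainy}) = 0.236 + 0.173 = 0.409; P(Traffic=moderate, Weather ∈ {cloudy, rainy}) = 0.069 + 0.023 = 0.092.
P(Traffic=moderate | Weather ∈ {cloudy, rainy}) = 0.092/0.409 = 0.22494.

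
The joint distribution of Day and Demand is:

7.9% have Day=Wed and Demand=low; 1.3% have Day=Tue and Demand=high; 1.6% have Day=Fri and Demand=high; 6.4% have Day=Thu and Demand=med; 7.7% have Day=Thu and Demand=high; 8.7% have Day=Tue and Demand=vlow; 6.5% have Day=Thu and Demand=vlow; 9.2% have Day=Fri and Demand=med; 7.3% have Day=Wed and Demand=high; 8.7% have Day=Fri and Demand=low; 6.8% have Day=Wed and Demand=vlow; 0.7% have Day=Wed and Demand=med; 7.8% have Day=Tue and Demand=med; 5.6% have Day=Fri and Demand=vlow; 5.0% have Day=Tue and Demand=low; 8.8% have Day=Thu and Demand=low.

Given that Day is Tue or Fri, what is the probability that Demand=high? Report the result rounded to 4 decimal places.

0.0605

P(Day=Tue) = 0.087 + 0.050 + 0.078 + 0.013 = 0.228.
P(Day=Fri) = 0.056 + 0.087 + 0.092 + 0.016 = 0.251.
P(Day ∈ {Tue, Fri}) = 0.228 + 0.251 = 0.479; P(Demand=high, Day ∈ {Tue, Fri}) = 0.013 + 0.016 = 0.029.
P(Demand=high | Day ∈ {Tue, Fri}) = 0.029/0.479 = 0.0605.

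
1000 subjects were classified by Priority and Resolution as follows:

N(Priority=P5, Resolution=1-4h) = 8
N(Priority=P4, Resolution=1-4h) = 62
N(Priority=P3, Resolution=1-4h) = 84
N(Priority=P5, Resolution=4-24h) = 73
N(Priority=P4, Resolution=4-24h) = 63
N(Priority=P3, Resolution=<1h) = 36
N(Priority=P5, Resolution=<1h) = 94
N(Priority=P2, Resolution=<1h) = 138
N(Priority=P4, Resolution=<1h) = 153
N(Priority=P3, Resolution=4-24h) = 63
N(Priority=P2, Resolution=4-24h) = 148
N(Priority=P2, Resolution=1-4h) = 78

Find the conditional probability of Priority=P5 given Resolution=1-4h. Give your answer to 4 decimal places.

0.0345

Total with Resolution=1-4h: 78 + 84 + 62 + 8 = 232.
P(Priority=P5 | Resolution=1-4h) = 8/232 = 0.0345.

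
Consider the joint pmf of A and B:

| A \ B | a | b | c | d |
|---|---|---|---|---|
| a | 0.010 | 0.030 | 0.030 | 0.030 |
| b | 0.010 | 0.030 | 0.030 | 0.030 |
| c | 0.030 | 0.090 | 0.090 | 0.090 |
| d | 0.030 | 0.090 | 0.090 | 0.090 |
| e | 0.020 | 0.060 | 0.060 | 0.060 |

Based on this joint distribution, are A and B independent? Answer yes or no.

yes

Every cell satisfies P(A,B) = P(A)·P(B). For instance P(A=d) = 0.300, P(B=c) = 0.300, and 0.300×0.300 = 0.090 matches the joint entry. So A and B are independent.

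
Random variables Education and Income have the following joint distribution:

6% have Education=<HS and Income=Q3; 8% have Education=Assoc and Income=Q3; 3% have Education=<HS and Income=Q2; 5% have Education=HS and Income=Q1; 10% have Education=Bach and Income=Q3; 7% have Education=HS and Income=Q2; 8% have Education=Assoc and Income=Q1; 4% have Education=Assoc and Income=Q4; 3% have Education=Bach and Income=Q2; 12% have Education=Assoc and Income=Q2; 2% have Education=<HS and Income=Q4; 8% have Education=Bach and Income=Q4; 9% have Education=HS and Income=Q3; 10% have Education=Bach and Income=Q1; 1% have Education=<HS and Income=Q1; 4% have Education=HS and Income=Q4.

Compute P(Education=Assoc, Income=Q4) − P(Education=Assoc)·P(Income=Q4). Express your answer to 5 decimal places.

-0.01760

P(Education=Assoc) = 0.08 + 0.12 + 0.08 + 0.04 = 0.32.
P(Income=Q4) = 0.02 + 0.04 + 0.04 + 0.08 = 0.18.
P(Education=Assoc, Income=Q4) − P(Education=Assoc)P(Income=Q4) = 0.04 − 0.32×0.18 = -0.01760.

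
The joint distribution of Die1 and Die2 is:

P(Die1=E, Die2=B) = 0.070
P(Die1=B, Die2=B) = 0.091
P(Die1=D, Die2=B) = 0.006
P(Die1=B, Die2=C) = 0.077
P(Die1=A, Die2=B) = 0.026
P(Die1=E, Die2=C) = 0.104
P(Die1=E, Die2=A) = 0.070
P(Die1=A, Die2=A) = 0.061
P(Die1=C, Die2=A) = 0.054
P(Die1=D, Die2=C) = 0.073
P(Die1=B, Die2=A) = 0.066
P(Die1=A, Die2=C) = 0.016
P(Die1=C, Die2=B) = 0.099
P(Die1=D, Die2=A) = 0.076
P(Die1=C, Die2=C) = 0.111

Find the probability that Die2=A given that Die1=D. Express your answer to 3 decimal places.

P(Die1=D) = 0.076 + 0.006 + 0.073 = 0.155.
P(Die2=A | Die1=D) = 0.076/0.155 = 0.490.

0.490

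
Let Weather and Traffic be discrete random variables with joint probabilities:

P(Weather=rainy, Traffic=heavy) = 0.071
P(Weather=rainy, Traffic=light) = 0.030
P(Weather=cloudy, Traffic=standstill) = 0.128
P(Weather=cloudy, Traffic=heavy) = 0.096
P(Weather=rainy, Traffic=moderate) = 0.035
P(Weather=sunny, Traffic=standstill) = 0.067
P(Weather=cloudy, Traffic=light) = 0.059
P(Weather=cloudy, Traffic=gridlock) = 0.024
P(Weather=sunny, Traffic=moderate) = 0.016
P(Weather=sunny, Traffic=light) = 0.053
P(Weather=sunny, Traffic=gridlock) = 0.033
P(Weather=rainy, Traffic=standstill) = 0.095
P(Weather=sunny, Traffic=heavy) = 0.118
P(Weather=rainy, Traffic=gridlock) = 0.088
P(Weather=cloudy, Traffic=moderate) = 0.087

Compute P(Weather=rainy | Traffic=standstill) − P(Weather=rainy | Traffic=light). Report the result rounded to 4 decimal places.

0.1163

P(Traffic=standstill) = 0.067 + 0.128 + 0.095 = 0.290; P(Weather=rainy | Traffic=standstill) = 0.095/0.290 = 0.32759.
P(Traffic=light) = 0.053 + 0.059 + 0.030 = 0.142; P(Weather=rainy | Traffic=light) = 0.030/0.142 = 0.21127.
Difference = 0.1163.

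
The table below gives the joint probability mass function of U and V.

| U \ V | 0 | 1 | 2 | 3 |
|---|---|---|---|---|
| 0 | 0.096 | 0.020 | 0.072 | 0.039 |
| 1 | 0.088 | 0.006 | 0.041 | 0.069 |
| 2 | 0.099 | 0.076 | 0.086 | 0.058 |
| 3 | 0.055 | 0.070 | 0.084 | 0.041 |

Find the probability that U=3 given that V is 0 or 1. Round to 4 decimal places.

P(V=0) = 0.096 + 0.088 + 0.099 + 0.055 = 0.338.
P(V=1) = 0.020 + 0.006 + 0.076 + 0.070 = 0.172.
P(V ∈ {0, 1}) = 0.338 + 0.172 = 0.510; P(U=3, V ∈ {0, 1}) = 0.055 + 0.070 = 0.125.
P(U=3 | V ∈ {0, 1}) = 0.125/0.510 = 0.2451.

0.2451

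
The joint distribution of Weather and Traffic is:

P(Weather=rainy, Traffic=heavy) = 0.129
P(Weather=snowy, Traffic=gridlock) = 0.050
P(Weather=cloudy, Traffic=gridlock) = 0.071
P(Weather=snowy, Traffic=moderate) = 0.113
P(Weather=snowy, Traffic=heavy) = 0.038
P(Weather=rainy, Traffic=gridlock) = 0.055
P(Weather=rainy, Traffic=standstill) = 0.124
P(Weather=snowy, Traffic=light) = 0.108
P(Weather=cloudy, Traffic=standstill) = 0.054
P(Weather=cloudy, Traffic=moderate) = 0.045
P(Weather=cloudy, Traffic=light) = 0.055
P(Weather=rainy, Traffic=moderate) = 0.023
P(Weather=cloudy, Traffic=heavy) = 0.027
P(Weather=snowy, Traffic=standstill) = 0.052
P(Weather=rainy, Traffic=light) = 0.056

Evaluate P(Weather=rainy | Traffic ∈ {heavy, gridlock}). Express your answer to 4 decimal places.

0.4973

P(Traffic=heavy) = 0.027 + 0.129 + 0.038 = 0.194.
P(Traffic=gridlock) = 0.071 + 0.055 + 0.050 = 0.176.
P(Traffic ∈ {heavy, gridlock}) = 0.194 + 0.176 = 0.370; P(Weather=rainy, Traffic ∈ {heavy, gridlock}) = 0.129 + 0.055 = 0.184.
P(Weather=rainy | Traffic ∈ {heavy, gridlock}) = 0.184/0.370 = 0.4973.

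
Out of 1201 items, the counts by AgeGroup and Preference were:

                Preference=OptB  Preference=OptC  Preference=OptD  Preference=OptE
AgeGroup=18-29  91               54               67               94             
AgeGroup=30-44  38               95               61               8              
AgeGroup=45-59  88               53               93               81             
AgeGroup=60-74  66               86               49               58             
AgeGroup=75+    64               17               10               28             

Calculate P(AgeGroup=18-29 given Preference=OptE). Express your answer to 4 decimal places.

0.3494

Total with Preference=OptE: 94 + 8 + 81 + 58 + 28 = 269.
P(AgeGroup=18-29 | Preference=OptE) = 94/269 = 0.3494.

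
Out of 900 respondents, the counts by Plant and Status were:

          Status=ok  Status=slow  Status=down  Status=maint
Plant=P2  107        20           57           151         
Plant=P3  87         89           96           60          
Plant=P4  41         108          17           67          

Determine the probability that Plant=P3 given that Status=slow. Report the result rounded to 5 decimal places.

0.41014

Total with Status=slow: 20 + 89 + 108 = 217.
P(Plant=P3 | Status=slow) = 89/217 = 0.41014.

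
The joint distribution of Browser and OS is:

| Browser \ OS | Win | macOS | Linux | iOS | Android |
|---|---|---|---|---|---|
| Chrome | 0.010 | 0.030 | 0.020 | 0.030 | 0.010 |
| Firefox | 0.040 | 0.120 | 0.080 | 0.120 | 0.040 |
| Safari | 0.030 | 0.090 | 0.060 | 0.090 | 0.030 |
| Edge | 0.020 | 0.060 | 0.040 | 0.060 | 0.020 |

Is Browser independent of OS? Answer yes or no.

yes

Every cell satisfies P(Browser,OS) = P(Browser)·P(OS). For instance P(Browser=Edge) = 0.200, P(OS=macOS) = 0.300, and 0.200×0.300 = 0.060 matches the joint entry. So Browser and OS are independent.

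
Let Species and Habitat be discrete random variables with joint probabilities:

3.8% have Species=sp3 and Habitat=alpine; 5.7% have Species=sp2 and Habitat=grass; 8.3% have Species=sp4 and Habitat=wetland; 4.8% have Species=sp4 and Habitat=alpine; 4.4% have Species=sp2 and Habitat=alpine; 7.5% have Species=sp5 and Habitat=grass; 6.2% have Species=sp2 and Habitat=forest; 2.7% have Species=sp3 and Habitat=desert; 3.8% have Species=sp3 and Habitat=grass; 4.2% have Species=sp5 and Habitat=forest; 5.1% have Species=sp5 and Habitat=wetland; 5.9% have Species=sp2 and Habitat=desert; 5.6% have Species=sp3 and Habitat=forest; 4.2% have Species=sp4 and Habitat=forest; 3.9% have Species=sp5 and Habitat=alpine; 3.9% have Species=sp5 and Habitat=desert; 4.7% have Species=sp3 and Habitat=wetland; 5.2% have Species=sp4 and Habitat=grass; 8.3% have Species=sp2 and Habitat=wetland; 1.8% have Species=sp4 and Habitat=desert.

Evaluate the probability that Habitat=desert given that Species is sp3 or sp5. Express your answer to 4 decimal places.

0.1460

P(Species=sp3) = 0.056 + 0.038 + 0.047 + 0.027 + 0.038 = 0.206.
P(Species=sp5) = 0.042 + 0.075 + 0.051 + 0.039 + 0.039 = 0.246.
P(Species ∈ {sp3, sp5}) = 0.206 + 0.246 = 0.452; P(Habitat=desert, Species ∈ {sp3, sp5}) = 0.027 + 0.039 = 0.066.
P(Habitat=desert | Species ∈ {sp3, sp5}) = 0.066/0.452 = 0.1460.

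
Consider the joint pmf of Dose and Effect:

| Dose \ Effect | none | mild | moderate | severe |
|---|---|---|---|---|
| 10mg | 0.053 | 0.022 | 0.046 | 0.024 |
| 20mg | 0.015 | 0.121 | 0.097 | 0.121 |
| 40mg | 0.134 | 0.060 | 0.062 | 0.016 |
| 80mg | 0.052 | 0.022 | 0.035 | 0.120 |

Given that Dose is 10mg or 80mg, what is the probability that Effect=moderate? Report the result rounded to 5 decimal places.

P(Dose=10mg) = 0.053 + 0.022 + 0.046 + 0.024 = 0.145.
P(Dose=80mg) = 0.052 + 0.022 + 0.035 + 0.120 = 0.229.
P(Dose ∈ {10mg, 80mg}) = 0.145 + 0.229 = 0.374; P(Effect=moderate, Dose ∈ {10mg, 80mg}) = 0.046 + 0.035 = 0.081.
P(Effect=moderate | Dose ∈ {10mg, 80mg}) = 0.081/0.374 = 0.21658.

0.21658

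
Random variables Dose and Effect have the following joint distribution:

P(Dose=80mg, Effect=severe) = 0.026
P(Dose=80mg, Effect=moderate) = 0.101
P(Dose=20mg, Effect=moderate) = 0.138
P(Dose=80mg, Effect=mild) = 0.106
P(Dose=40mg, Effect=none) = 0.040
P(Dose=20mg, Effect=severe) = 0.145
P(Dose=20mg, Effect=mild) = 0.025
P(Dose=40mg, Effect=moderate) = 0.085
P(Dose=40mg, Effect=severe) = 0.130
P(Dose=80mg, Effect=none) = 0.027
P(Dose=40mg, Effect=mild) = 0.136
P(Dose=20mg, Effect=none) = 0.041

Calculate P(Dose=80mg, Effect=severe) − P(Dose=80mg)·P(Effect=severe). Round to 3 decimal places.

P(Dose=80mg) = 0.027 + 0.106 + 0.101 + 0.026 = 0.260.
P(Effect=severe) = 0.145 + 0.130 + 0.026 = 0.301.
P(Dose=80mg, Effect=severe) − P(Dose=80mg)P(Effect=severe) = 0.026 − 0.260×0.301 = -0.052.

-0.052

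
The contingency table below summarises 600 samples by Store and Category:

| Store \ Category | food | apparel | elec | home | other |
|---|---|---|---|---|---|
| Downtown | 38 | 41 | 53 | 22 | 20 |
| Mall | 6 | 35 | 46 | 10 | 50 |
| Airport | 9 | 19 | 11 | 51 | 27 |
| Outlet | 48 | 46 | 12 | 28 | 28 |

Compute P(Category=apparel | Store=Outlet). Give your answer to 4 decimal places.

0.2840

Total with Store=Outlet: 48 + 46 + 12 + 28 + 28 = 162.
P(Category=apparel | Store=Outlet) = 46/162 = 0.2840.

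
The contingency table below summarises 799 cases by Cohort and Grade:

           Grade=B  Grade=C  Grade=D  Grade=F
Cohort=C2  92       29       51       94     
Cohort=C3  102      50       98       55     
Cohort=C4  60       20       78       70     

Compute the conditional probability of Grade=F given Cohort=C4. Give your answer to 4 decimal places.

Total with Cohort=C4: 60 + 20 + 78 + 70 = 228.
P(Grade=F | Cohort=C4) = 70/228 = 0.3070.

0.3070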